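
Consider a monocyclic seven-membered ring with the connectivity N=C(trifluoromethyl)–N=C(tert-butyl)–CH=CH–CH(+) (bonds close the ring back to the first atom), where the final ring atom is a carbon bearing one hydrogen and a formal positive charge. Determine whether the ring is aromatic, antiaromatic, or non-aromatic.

Aromatic

Check conjugation: the double-bond atoms are sp², each contributing one p electron; the doubly-bonded nitrogens are pyridine-type — their lone pairs lie in the ring plane, leaving one electron in the p orbital; the carbocation has an empty p orbital — every position has a p orbital, so the cyclic π system is continuous.
Adding the contributions, 3 × 2 = 6 from the double-bond units + 0 from the CH(+) atom = 6.
6 = 4(1) + 2, which satisfies Hückel's 4n+2 rule.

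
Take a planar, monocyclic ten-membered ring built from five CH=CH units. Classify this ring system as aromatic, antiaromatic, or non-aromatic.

Aromatic

The p orbitals form a continuous loop: the double-bond atoms are sp², each contributing one p electron. The ring is fully conjugated.
Counting π electrons: 5 × 2 = 10 from the 5 double-bond units.
That gives a 4n+2 count (10, n = 2).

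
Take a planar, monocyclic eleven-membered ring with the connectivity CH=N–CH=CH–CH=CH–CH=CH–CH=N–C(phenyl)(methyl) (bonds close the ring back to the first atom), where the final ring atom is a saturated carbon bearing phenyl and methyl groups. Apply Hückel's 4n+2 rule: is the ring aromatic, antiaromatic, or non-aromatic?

Non-aromatic

Because that saturated carbon is sp³ and has no p orbital in the ring π system at the C(phenyl)(methyl) position, the π system cannot extend all the way around the ring.
A ring that is not fully conjugated cannot be aromatic or antiaromatic regardless of its π-electron count.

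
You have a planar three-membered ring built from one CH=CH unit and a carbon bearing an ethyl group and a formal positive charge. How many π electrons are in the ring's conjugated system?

Every ring atom contributes a p orbital perpendicular to the ring (every atom in a ring double bond is sp² and brings one electron to the p orbital; the carbocation has an empty p orbital), so the π system is cyclic and fully conjugated.
Counting π electrons: 1 × 2 = 2 from the double-bond unit + 0 from the C(ethyl)(+) atom = 2.

2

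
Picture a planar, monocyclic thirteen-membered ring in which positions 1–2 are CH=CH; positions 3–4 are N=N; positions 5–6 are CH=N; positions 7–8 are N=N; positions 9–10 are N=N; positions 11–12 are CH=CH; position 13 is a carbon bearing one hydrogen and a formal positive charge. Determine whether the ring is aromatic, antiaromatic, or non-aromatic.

Antiaromatic

The p orbitals form a continuous loop: each doubly-bonded ring atom is sp² with one p-orbital electron; the doubly-bonded nitrogens are pyridine-type — their lone pairs lie in the ring plane, leaving one electron in the p orbital; the carbocation has an empty p orbital. The ring is fully conjugated.
Counting π electrons: 6 × 2 = 12 from the double-bond units + 0 from the CH(+) atom = 12.
A 4n π count (12, n = 3) in a planar conjugated ring means antiaromatic.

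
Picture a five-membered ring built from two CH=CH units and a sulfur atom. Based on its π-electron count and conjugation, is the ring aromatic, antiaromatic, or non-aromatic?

Aromatic

The p orbitals form a continuous loop: every atom in a ring double bond is sp² and brings one electron to the p orbital; the sulfur donates one lone pair from its p orbital. The ring is fully conjugated.
Counting π electrons: 2 × 2 = 4 from the double-bond units + 2 from the S atom = 6.
6 = 4(1) + 2, which satisfies Hückel's 4n+2 rule.
(The species described is thiophene.)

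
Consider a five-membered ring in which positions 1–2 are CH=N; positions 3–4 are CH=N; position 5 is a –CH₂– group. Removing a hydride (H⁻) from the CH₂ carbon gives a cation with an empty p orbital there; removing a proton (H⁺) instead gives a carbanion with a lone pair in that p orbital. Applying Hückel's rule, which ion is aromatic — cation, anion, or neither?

In both ions every ring atom is sp² and contributes a p orbital, so both rings are fully conjugated.
Cation: 2 × 2 + 0 = 4 π electrons → 4(1), antiaromatic.
Anion: 2 × 2 + 2 = 6 π electrons → 4(1)+2, aromatic.

The anion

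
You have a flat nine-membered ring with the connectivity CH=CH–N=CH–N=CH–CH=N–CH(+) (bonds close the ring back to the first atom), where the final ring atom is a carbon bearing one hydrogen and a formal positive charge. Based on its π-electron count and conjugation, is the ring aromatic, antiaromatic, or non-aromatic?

Every ring atom contributes a p orbital perpendicular to the ring (the double-bond atoms are sp², each contributing one p electron; the doubly-bonded nitrogens are pyridine-type — their lone pairs lie in the ring plane, leaving one electron in the p orbital; the carbocation has an empty p orbital), so the π system is cyclic and fully conjugated.
Counting π electrons: 4 × 2 = 8 from the double-bond units + 0 from the CH(+) atom = 8.
8 is a 4n count (n = 2), so the planar conjugated ring is antiaromatic.

Antiaromatic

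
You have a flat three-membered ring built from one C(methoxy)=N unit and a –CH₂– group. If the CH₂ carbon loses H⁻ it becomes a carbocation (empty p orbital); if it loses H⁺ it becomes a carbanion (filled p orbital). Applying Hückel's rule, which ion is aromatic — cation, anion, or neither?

The cation

In either ion the ring is fully conjugated: every atom, including the new sp² carbon, supplies a p orbital.
Cation: 1 × 2 + 0 = 2 π electrons → 4(0)+2, aromatic.
Anion: 1 × 2 + 2 = 4 π electrons → 4(1), antiaromatic.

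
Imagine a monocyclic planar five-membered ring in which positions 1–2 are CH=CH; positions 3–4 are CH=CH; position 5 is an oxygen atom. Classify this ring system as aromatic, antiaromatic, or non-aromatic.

All ring atoms are sp² and supply a p orbital to the ring (each doubly-bonded ring atom is sp² with one p-orbital electron; the oxygen donates one lone pair from its p orbital); the conjugation is uninterrupted.
Tallying contributions gives 2 × 2 = 4 from the double-bond units + 2 from the O atom = 6.
With 6 π electrons (n = 1), the Hückel 4n+2 condition holds.

Aromatic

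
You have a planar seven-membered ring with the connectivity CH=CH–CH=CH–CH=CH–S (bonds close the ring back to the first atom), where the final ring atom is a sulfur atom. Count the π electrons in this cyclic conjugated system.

The p orbitals form a continuous loop: each doubly-bonded ring atom is sp² with one p-orbital electron; the sulfur donates one lone pair from its p orbital. The ring is fully conjugated.
Adding the contributions, 3 × 2 = 6 from the double-bond units + 2 from the S atom = 8.

8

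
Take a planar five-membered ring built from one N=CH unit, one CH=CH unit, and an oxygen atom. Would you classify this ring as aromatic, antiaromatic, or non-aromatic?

The p orbitals form a continuous loop: each doubly-bonded ring atom is sp² with one p-orbital electron; the doubly-bonded nitrogens are pyridine-type — their lone pairs lie in the ring plane, leaving one electron in the p orbital; the oxygen donates one lone pair from its p orbital. The ring is fully conjugated.
Adding the contributions, 2 × 2 = 4 from the double-bond units + 2 from the O atom = 6.
That gives a 4n+2 count (6, n = 1).

Aromatic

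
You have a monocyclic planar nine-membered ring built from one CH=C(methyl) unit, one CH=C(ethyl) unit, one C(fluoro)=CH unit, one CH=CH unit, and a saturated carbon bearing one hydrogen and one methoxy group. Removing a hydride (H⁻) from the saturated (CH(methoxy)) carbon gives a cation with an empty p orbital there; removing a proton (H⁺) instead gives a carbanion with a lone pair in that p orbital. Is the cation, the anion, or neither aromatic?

In either ion the ring is fully conjugated: every atom, including the new sp² carbon, supplies a p orbital.
Cation: 4 × 2 + 0 = 8 π electrons → 4(2), antiaromatic.
Anion: 4 × 2 + 2 = 10 π electrons → 4(2)+2, aromatic.

The anion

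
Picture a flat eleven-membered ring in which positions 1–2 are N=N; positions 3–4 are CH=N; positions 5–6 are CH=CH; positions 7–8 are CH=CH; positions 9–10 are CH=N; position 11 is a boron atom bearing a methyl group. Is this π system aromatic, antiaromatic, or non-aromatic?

Aromatic

All ring atoms are sp² and supply a p orbital to the ring (each doubly-bonded ring atom is sp² with one p-orbital electron; the doubly-bonded nitrogens are pyridine-type — their lone pairs lie in the ring plane, leaving one electron in the p orbital; the boron has an empty p orbital); the conjugation is uninterrupted.
π-electron count: 5 × 2 = 10 from the double-bond units + 0 from the B(methyl) atom = 10.
10 = 4(2) + 2, which satisfies Hückel's 4n+2 rule.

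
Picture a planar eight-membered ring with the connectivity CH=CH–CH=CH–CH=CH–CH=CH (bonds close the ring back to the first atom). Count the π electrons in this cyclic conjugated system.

8

All ring atoms are sp² and supply a p orbital to the ring (every atom in a ring double bond is sp² and brings one electron to the p orbital); the conjugation is uninterrupted.
Counting π electrons: 4 × 2 = 8 from the 4 double-bond units.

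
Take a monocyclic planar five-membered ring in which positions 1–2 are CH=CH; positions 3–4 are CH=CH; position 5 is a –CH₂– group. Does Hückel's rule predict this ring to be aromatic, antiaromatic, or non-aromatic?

Non-aromatic

Because the tetrahedral CH₂ carbon is sp³ and has no p orbital in the ring π system at the CH2 position, the π system cannot extend all the way around the ring.
Broken conjugation rules out both aromaticity and antiaromaticity.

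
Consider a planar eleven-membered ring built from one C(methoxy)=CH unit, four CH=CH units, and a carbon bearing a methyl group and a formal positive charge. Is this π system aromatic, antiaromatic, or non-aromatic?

All ring atoms are sp² and supply a p orbital to the ring (each doubly-bonded ring atom is sp² with one p-orbital electron; the carbocation has an empty p orbital); the conjugation is uninterrupted.
Tallying contributions gives 5 × 2 = 10 from the double-bond units + 0 from the C(methyl)(+) atom = 10.
That gives a 4n+2 count (10, n = 2).

Aromatic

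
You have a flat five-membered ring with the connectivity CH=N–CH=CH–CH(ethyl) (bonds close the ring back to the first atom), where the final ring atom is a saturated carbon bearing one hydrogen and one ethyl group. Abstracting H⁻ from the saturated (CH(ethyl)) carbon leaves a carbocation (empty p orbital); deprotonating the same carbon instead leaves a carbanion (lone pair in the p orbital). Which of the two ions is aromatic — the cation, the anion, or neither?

In both ions every ring atom is sp² and contributes a p orbital, so both rings are fully conjugated.
Cation: 2 × 2 + 0 = 4 π electrons → 4(1), antiaromatic.
Anion: 2 × 2 + 2 = 6 π electrons → 4(1)+2, aromatic.

The anion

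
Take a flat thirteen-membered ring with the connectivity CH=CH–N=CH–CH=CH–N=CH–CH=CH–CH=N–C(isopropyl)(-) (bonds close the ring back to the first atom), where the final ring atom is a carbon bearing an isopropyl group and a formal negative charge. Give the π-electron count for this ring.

14

All ring atoms are sp² and supply a p orbital to the ring (the double-bond atoms are sp², each contributing one p electron; each =N– nitrogen is pyridine-type (lone pair in the sp² plane, one electron in the p orbital); the carbanion's lone pair occupies the p orbital); the conjugation is uninterrupted.
Counting π electrons: 6 × 2 = 12 from the double-bond units + 2 from the C(isopropyl)(-) atom = 14.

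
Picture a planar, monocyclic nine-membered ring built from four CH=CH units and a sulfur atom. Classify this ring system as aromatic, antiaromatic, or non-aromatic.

Check conjugation: the double-bond atoms are sp², each contributing one p electron; the sulfur donates one lone pair from its p orbital — every position has a p orbital, so the cyclic π system is continuous.
π-electron count: 4 × 2 = 8 from the double-bond units + 2 from the S atom = 10.
10 = 4(2) + 2, which satisfies Hückel's 4n+2 rule.

Aromatic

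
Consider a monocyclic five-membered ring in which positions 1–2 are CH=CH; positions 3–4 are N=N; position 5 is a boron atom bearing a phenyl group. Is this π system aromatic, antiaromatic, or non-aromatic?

Antiaromatic

Every ring atom contributes a p orbital perpendicular to the ring (every atom in a ring double bond is sp² and brings one electron to the p orbital; each =N– nitrogen is pyridine-type (lone pair in the sp² plane, one electron in the p orbital); the boron has an empty p orbital), so the π system is cyclic and fully conjugated.
Counting π electrons: 2 × 2 = 4 from the double-bond units + 0 from the B(phenyl) atom = 4.
4 is a 4n count (n = 1), so the planar conjugated ring is antiaromatic.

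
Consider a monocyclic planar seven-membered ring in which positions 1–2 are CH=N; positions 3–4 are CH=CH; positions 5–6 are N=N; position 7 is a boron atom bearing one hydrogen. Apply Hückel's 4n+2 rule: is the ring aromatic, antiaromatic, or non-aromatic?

Aromatic

All ring atoms are sp² and supply a p orbital to the ring (each doubly-bonded ring atom is sp² with one p-orbital electron; the doubly-bonded nitrogens are pyridine-type — their lone pairs lie in the ring plane, leaving one electron in the p orbital; the boron has an empty p orbital); the conjugation is uninterrupted.
Tallying contributions gives 3 × 2 = 6 from the double-bond units + 0 from the BH atom = 6.
6 = 4(1) + 2, which satisfies Hückel's 4n+2 rule.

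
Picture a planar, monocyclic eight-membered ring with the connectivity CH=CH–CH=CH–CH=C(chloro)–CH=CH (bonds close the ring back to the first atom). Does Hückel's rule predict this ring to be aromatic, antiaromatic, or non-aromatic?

All ring atoms are sp² and supply a p orbital to the ring (each doubly-bonded ring atom is sp² with one p-orbital electron); the conjugation is uninterrupted.
π-electron count: 4 × 2 = 8 from the 4 double-bond units.
A 4n π count (8, n = 2) in a planar conjugated ring means antiaromatic.

Antiaromatic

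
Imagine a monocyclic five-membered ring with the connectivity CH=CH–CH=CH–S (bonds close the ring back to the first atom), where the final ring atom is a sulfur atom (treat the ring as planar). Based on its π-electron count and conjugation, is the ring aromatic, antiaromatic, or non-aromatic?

Every ring atom contributes a p orbital perpendicular to the ring (the double-bond atoms are sp², each contributing one p electron; the sulfur donates one lone pair from its p orbital), so the π system is cyclic and fully conjugated.
Adding the contributions, 2 × 2 = 4 from the double-bond units + 2 from the S atom = 6.
That gives a 4n+2 count (6, n = 1).
(The species described is thiophene.)

Aromatic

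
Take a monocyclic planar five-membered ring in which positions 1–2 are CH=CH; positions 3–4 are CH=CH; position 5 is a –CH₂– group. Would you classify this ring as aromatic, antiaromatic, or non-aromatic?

Non-aromatic

The CH2 carbon is saturated: the tetrahedral CH₂ carbon is sp³ and has no p orbital in the ring π system. Conjugation is not continuous around the ring.
Broken conjugation rules out both aromaticity and antiaromaticity.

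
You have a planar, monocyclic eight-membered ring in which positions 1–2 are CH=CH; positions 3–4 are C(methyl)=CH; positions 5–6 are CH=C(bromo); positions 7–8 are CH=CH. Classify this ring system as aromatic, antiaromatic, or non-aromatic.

Every ring atom contributes a p orbital perpendicular to the ring (the double-bond atoms are sp², each contributing one p electron), so the π system is cyclic and fully conjugated.
Tallying contributions gives 4 × 2 = 8 from the 4 double-bond units.
A 4n π count (8, n = 2) in a planar conjugated ring means antiaromatic.

Antiaromatic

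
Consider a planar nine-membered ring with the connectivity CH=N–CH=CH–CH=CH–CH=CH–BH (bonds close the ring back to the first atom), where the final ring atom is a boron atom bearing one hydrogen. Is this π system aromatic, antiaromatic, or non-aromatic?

Antiaromatic

The p orbitals form a continuous loop: each doubly-bonded ring atom is sp² with one p-orbital electron; each =N– nitrogen is pyridine-type (lone pair in the sp² plane, one electron in the p orbital); the boron has an empty p orbital. The ring is fully conjugated.
π-electron count: 4 × 2 = 8 from the double-bond units + 0 from the BH atom = 8.
A 4n π count (8, n = 2) in a planar conjugated ring means antiaromatic.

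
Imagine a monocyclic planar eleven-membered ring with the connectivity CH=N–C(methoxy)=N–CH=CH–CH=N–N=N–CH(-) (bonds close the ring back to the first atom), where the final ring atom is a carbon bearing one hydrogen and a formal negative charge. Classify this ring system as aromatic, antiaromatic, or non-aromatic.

Every ring atom contributes a p orbital perpendicular to the ring (every atom in a ring double bond is sp² and brings one electron to the p orbital; each sp² =N– keeps its lone pair in-plane and puts one electron into the π system; the carbanion's lone pair occupies the p orbital), so the π system is cyclic and fully conjugated.
Adding the contributions, 5 × 2 = 10 from the double-bond units + 2 from the CH(-) atom = 12.
12 is a 4n count (n = 3), so the planar conjugated ring is antiaromatic.

Antiaromatic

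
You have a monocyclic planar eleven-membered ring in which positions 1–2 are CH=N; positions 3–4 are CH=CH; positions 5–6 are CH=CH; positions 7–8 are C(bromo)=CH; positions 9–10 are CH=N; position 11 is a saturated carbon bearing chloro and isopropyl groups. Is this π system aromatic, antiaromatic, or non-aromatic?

The C(chloro)(isopropyl) position has four σ bonds — that saturated carbon is sp³ and has no p orbital in the ring π system — so the cyclic conjugation is interrupted.
Hückel's rule only applies to fully conjugated rings, so this one is simply non-aromatic.

Non-aromatic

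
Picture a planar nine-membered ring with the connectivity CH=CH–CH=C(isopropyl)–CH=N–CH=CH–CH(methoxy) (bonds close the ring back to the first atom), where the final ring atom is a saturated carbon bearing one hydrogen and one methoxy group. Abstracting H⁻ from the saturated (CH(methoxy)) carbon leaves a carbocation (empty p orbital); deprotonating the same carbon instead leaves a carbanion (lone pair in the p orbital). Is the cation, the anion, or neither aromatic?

The anion

In either ion the ring is fully conjugated: every atom, including the new sp² carbon, supplies a p orbital.
Cation: 4 × 2 + 0 = 8 π electrons → 4(2), antiaromatic.
Anion: 4 × 2 + 2 = 10 π electrons → 4(2)+2, aromatic.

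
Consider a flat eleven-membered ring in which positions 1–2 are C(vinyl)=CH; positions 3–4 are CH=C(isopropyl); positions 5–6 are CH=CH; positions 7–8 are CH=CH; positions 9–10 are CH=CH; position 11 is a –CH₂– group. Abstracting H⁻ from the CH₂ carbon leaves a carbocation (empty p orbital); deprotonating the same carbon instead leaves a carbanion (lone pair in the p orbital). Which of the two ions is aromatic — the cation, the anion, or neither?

In either ion the ring is fully conjugated: every atom, including the new sp² carbon, supplies a p orbital.
Cation: 5 × 2 + 0 = 10 π electrons → 4(2)+2, aromatic.
Anion: 5 × 2 + 2 = 12 π electrons → 4(3), antiaromatic.

The cation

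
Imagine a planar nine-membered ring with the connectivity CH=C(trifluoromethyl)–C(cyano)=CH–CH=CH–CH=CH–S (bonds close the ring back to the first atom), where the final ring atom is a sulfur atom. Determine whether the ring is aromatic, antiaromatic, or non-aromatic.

Aromatic

The p orbitals form a continuous loop: every atom in a ring double bond is sp² and brings one electron to the p orbital; the sulfur donates one lone pair from its p orbital. The ring is fully conjugated.
Counting π electrons: 4 × 2 = 8 from the double-bond units + 2 from the S atom = 10.
10 = 4(2) + 2, which satisfies Hückel's 4n+2 rule.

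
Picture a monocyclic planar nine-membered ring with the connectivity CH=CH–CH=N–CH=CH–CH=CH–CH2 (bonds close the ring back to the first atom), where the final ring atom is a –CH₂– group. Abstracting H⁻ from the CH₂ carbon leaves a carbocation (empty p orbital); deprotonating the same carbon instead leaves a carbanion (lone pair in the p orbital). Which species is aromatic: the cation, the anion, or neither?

The anion

In both ions every ring atom is sp² and contributes a p orbital, so both rings are fully conjugated.
Cation: 4 × 2 + 0 = 8 π electrons → 4(2), antiaromatic.
Anion: 4 × 2 + 2 = 10 π electrons → 4(2)+2, aromatic.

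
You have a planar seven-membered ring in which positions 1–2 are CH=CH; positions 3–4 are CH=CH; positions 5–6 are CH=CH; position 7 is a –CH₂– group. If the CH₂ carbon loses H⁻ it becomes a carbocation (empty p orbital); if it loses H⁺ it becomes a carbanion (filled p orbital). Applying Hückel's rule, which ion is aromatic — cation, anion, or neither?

The cation

Both ions have a continuous loop of p orbitals — each ring atom is sp².
Cation: 3 × 2 + 0 = 6 π electrons → 4(1)+2, aromatic.
Anion: 3 × 2 + 2 = 8 π electrons → 4(2), antiaromatic.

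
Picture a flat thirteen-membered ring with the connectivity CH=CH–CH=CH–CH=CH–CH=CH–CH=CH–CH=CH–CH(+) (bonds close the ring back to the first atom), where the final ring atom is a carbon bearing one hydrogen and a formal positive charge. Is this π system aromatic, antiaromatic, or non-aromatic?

All ring atoms are sp² and supply a p orbital to the ring (every atom in a ring double bond is sp² and brings one electron to the p orbital; the carbocation has an empty p orbital); the conjugation is uninterrupted.
π-electron count: 6 × 2 = 12 from the double-bond units + 0 from the CH(+) atom = 12.
With 12 = 4·3 π electrons, Hückel's rule classifies the planar ring as antiaromatic.

Antiaromatic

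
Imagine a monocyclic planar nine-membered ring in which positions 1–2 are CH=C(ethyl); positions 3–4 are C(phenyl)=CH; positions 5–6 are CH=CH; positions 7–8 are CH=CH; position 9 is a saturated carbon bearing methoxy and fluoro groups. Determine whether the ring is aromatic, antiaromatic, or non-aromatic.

The C(methoxy)(fluoro) carbon is saturated: that saturated carbon is sp³ and has no p orbital in the ring π system. Conjugation is not continuous around the ring.
A ring that is not fully conjugated cannot be aromatic or antiaromatic regardless of its π-electron count.

Non-aromatic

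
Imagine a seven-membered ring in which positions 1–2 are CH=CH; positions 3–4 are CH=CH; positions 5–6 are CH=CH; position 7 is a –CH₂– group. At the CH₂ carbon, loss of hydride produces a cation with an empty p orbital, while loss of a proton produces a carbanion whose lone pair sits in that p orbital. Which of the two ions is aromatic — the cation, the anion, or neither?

In either ion the ring is fully conjugated: every atom, including the new sp² carbon, supplies a p orbital.
Cation: 3 × 2 + 0 = 6 π electrons → 4(1)+2, aromatic.
Anion: 3 × 2 + 2 = 8 π electrons → 4(2), antiaromatic.

The cation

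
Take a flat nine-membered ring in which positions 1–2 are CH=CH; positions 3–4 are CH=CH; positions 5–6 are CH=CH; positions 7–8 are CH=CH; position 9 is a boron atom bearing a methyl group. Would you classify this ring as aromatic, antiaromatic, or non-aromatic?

All ring atoms are sp² and supply a p orbital to the ring (each doubly-bonded ring atom is sp² with one p-orbital electron; the boron has an empty p orbital); the conjugation is uninterrupted.
Adding the contributions, 4 × 2 = 8 from the double-bond units + 0 from the B(methyl) atom = 8.
8 is a 4n count (n = 2), so the planar conjugated ring is antiaromatic.

Antiaromatic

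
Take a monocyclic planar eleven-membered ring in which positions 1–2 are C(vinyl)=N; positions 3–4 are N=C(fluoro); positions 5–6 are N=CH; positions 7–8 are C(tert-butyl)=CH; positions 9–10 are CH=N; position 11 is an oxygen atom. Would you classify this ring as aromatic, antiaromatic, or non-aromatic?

Antiaromatic

Check conjugation: every atom in a ring double bond is sp² and brings one electron to the p orbital; each sp² =N– keeps its lone pair in-plane and puts one electron into the π system; the oxygen donates one lone pair from its p orbital — every position has a p orbital, so the cyclic π system is continuous.
Tallying contributions gives 5 × 2 = 10 from the double-bond units + 2 from the O atom = 12.
With 12 = 4·3 π electrons, Hückel's rule classifies the planar ring as antiaromatic.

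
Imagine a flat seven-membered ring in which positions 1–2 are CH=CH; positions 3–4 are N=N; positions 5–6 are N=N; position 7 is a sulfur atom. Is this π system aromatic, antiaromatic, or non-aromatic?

All ring atoms are sp² and supply a p orbital to the ring (every atom in a ring double bond is sp² and brings one electron to the p orbital; each sp² =N– keeps its lone pair in-plane and puts one electron into the π system; the sulfur donates one lone pair from its p orbital); the conjugation is uninterrupted.
Tallying contributions gives 3 × 2 = 6 from the double-bond units + 2 from the S atom = 8.
8 is a 4n count (n = 2), so the planar conjugated ring is antiaromatic.

Antiaromatic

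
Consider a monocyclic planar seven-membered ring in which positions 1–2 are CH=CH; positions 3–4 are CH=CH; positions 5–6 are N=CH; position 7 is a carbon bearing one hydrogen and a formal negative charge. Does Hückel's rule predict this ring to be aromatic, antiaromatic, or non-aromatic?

Antiaromatic

The p orbitals form a continuous loop: every atom in a ring double bond is sp² and brings one electron to the p orbital; the doubly-bonded nitrogens are pyridine-type — their lone pairs lie in the ring plane, leaving one electron in the p orbital; the carbanion's lone pair occupies the p orbital. The ring is fully conjugated.
Adding the contributions, 3 × 2 = 6 from the double-bond units + 2 from the CH(-) atom = 8.
8 is a 4n count (n = 2), so the planar conjugated ring is antiaromatic.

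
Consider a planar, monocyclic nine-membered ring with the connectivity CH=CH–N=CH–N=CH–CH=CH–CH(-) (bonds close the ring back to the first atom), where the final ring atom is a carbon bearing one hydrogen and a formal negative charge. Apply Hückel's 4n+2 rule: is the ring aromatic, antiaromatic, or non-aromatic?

Every ring atom contributes a p orbital perpendicular to the ring (each doubly-bonded ring atom is sp² with one p-orbital electron; each =N– nitrogen is pyridine-type (lone pair in the sp² plane, one electron in the p orbital); the carbanion's lone pair occupies the p orbital), so the π system is cyclic and fully conjugated.
π-electron count: 4 × 2 = 8 from the double-bond units + 2 from the CH(-) atom = 10.
Since 10 = 4·2 + 2, the ring meets the 4n+2 criterion.

Aromatic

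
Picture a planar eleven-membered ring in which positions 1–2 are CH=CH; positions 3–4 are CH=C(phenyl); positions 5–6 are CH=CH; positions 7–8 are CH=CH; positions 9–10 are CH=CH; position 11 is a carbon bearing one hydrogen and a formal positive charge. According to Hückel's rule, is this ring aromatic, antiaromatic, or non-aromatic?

Every ring atom contributes a p orbital perpendicular to the ring (every atom in a ring double bond is sp² and brings one electron to the p orbital; the carbocation has an empty p orbital), so the π system is cyclic and fully conjugated.
Tallying contributions gives 5 × 2 = 10 from the double-bond units + 0 from the CH(+) atom = 10.
10 = 4(2) + 2, which satisfies Hückel's 4n+2 rule.

Aromatic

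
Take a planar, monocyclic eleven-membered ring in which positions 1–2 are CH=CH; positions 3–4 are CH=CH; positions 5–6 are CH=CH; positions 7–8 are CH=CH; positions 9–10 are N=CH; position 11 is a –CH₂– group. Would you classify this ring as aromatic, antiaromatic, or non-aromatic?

Non-aromatic

The CH2 position has four σ bonds — the tetrahedral CH₂ carbon is sp³ and has no p orbital in the ring π system — so the cyclic conjugation is interrupted.
Without a continuous loop of overlapping p orbitals the Hückel electron count never comes into play.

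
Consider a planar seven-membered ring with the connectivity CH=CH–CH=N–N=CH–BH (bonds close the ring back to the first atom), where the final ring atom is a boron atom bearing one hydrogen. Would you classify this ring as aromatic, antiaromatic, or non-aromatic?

Aromatic

All ring atoms are sp² and supply a p orbital to the ring (each doubly-bonded ring atom is sp² with one p-orbital electron; the doubly-bonded nitrogens are pyridine-type — their lone pairs lie in the ring plane, leaving one electron in the p orbital; the boron has an empty p orbital); the conjugation is uninterrupted.
Tallying contributions gives 3 × 2 = 6 from the double-bond units + 0 from the BH atom = 6.
That gives a 4n+2 count (6, n = 1).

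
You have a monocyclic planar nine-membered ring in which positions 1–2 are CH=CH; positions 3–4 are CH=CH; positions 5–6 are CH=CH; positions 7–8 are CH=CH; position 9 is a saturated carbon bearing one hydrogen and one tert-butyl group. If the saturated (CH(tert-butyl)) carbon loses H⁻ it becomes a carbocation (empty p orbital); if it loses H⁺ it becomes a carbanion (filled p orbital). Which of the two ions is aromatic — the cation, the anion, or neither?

Both ions have a continuous loop of p orbitals — each ring atom is sp².
Cation: 4 × 2 + 0 = 8 π electrons → 4(2), antiaromatic.
Anion: 4 × 2 + 2 = 10 π electrons → 4(2)+2, aromatic.

The anion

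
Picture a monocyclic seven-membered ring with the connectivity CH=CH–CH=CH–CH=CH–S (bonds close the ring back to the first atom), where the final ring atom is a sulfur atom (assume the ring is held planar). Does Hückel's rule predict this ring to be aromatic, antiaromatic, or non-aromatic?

Check conjugation: the double-bond atoms are sp², each contributing one p electron; the sulfur donates one lone pair from its p orbital — every position has a p orbital, so the cyclic π system is continuous.
Adding the contributions, 3 × 2 = 6 from the double-bond units + 2 from the S atom = 8.
With 8 = 4·2 π electrons, Hückel's rule classifies the planar ring as antiaromatic.

Antiaromatic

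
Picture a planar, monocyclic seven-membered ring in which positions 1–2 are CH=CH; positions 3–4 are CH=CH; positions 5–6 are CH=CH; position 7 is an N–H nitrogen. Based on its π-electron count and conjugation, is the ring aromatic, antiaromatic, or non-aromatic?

All ring atoms are sp² and supply a p orbital to the ring (the double-bond atoms are sp², each contributing one p electron; the pyrrole-type nitrogen donates its lone pair from the p orbital); the conjugation is uninterrupted.
π-electron count: 3 × 2 = 6 from the double-bond units + 2 from the NH atom = 8.
8 is a 4n count (n = 2), so the planar conjugated ring is antiaromatic.

Antiaromatic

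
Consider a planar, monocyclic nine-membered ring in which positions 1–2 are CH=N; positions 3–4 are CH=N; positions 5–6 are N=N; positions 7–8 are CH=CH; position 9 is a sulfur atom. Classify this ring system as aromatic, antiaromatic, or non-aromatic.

All ring atoms are sp² and supply a p orbital to the ring (the double-bond atoms are sp², each contributing one p electron; each sp² =N– keeps its lone pair in-plane and puts one electron into the π system; the sulfur donates one lone pair from its p orbital); the conjugation is uninterrupted.
π-electron count: 4 × 2 = 8 from the double-bond units + 2 from the S atom = 10.
10 = 4(2) + 2, which satisfies Hückel's 4n+2 rule.

Aromatic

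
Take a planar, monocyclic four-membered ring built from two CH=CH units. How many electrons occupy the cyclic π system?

4

Check conjugation: each doubly-bonded ring atom is sp² with one p-orbital electron — every position has a p orbital, so the cyclic π system is continuous.
Adding the contributions, 2 × 2 = 4 from the 2 double-bond units.
This is cyclobutadiene.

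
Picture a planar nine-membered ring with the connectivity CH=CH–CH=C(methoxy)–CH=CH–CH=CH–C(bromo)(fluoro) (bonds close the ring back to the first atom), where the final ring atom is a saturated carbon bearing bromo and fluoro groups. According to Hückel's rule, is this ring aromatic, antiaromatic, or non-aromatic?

The C(bromo)(fluoro) carbon is saturated: that saturated carbon is sp³ and has no p orbital in the ring π system. Conjugation is not continuous around the ring.
A ring that is not fully conjugated cannot be aromatic or antiaromatic regardless of its π-electron count.

Non-aromatic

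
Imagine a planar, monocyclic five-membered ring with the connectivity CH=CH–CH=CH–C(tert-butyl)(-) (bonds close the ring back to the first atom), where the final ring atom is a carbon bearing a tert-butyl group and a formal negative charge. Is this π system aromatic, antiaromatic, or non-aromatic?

Aromatic

Check conjugation: every atom in a ring double bond is sp² and brings one electron to the p orbital; the carbanion's lone pair occupies the p orbital — every position has a p orbital, so the cyclic π system is continuous.
π-electron count: 2 × 2 = 4 from the double-bond units + 2 from the C(tert-butyl)(-) atom = 6.
That gives a 4n+2 count (6, n = 1).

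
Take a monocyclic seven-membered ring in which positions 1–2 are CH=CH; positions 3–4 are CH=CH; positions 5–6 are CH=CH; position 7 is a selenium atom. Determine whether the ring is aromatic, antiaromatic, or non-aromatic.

Check conjugation: each doubly-bonded ring atom is sp² with one p-orbital electron; the selenium donates one lone pair from its p orbital — every position has a p orbital, so the cyclic π system is continuous.
Adding the contributions, 3 × 2 = 6 from the double-bond units + 2 from the Se atom = 8.
8 = 4(2); a planar, fully conjugated 4n system is antiaromatic.

Antiaromatic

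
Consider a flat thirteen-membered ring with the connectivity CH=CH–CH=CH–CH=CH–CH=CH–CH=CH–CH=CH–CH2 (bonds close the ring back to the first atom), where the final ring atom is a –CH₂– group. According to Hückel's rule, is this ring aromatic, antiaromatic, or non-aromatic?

At the CH2 position, the tetrahedral CH₂ carbon is sp³ and has no p orbital in the ring π system; the ring's p-orbital overlap is broken there.
Broken conjugation rules out both aromaticity and antiaromaticity.

Non-aromatic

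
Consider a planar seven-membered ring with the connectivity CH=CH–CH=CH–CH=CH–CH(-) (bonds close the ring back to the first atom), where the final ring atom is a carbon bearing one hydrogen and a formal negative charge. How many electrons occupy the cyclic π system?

8

The p orbitals form a continuous loop: the double-bond atoms are sp², each contributing one p electron; the carbanion's lone pair occupies the p orbital. The ring is fully conjugated.
π-electron count: 3 × 2 = 6 from the double-bond units + 2 from the CH(-) atom = 8.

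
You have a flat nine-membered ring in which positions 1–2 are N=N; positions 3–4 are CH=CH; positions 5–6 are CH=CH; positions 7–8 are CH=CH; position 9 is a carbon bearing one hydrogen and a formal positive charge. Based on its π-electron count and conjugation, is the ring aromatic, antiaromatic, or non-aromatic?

Antiaromatic

Every ring atom contributes a p orbital perpendicular to the ring (every atom in a ring double bond is sp² and brings one electron to the p orbital; each =N– nitrogen is pyridine-type (lone pair in the sp² plane, one electron in the p orbital); the carbocation has an empty p orbital), so the π system is cyclic and fully conjugated.
Tallying contributions gives 4 × 2 = 8 from the double-bond units + 0 from the CH(+) atom = 8.
A 4n π count (8, n = 2) in a planar conjugated ring means antiaromatic.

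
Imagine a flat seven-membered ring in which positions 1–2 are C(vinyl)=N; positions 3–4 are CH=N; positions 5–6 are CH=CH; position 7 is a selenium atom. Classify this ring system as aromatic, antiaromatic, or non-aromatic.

Antiaromatic

Every ring atom contributes a p orbital perpendicular to the ring (each doubly-bonded ring atom is sp² with one p-orbital electron; each =N– nitrogen is pyridine-type (lone pair in the sp² plane, one electron in the p orbital); the selenium donates one lone pair from its p orbital), so the π system is cyclic and fully conjugated.
Tallying contributions gives 3 × 2 = 6 from the double-bond units + 2 from the Se atom = 8.
A 4n π count (8, n = 2) in a planar conjugated ring means antiaromatic.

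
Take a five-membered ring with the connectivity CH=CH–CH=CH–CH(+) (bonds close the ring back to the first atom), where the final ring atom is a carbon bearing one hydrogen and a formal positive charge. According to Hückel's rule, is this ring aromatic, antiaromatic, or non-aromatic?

All ring atoms are sp² and supply a p orbital to the ring (each doubly-bonded ring atom is sp² with one p-orbital electron; the carbocation has an empty p orbital); the conjugation is uninterrupted.
Tallying contributions gives 2 × 2 = 4 from the double-bond units + 0 from the CH(+) atom = 4.
A 4n π count (4, n = 1) in a planar conjugated ring means antiaromatic.
This is the cyclopentadienyl cation.

Antiaromatic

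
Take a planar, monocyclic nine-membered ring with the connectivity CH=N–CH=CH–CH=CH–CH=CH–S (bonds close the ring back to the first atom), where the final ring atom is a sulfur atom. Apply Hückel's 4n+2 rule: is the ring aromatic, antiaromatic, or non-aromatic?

Aromatic

Every ring atom contributes a p orbital perpendicular to the ring (every atom in a ring double bond is sp² and brings one electron to the p orbital; the doubly-bonded nitrogens are pyridine-type — their lone pairs lie in the ring plane, leaving one electron in the p orbital; the sulfur donates one lone pair from its p orbital), so the π system is cyclic and fully conjugated.
Tallying contributions gives 4 × 2 = 8 from the double-bond units + 2 from the S atom = 10.
Since 10 = 4·2 + 2, the ring meets the 4n+2 criterion.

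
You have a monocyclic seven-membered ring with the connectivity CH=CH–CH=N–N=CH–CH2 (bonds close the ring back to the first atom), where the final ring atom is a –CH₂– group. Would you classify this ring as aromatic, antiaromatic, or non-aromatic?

Non-aromatic

At the CH2 position, the tetrahedral CH₂ carbon is sp³ and has no p orbital in the ring π system; the ring's p-orbital overlap is broken there.
Without a continuous loop of overlapping p orbitals the Hückel electron count never comes into play.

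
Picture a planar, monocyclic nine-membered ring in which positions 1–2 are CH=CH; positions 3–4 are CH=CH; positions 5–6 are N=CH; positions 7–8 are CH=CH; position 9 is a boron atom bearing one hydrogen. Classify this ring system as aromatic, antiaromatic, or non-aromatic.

All ring atoms are sp² and supply a p orbital to the ring (each doubly-bonded ring atom is sp² with one p-orbital electron; each sp² =N– keeps its lone pair in-plane and puts one electron into the π system; the boron has an empty p orbital); the conjugation is uninterrupted.
π-electron count: 4 × 2 = 8 from the double-bond units + 0 from the BH atom = 8.
A 4n π count (8, n = 2) in a planar conjugated ring means antiaromatic.

Antiaromatic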